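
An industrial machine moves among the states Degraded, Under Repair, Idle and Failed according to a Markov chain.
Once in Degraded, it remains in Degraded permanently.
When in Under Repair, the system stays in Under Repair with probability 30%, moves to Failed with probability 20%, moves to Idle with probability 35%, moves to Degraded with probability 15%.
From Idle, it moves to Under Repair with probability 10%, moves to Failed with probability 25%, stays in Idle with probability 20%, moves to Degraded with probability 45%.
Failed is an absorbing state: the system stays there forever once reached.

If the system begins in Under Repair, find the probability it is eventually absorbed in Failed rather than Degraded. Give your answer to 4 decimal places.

0.4714

Let h(s) be the probability of absorption at Failed starting from transient state s. Then h(Failed) = 1 and h(Degraded) = 0. By first-step analysis:
h(Under Repair) = 0.15·0 + 0.3·h(Under Repair) + 0.35·h(Idle) + 0.2·1
h(Idle) = 0.45·0 + 0.1·h(Under Repair) + 0.2·h(Idle) + 0.25·1
Solving: h(Under Repair) = 0.4714, h(Idle) = 0.3714.
Starting from Under Repair, the probability is 0.4714.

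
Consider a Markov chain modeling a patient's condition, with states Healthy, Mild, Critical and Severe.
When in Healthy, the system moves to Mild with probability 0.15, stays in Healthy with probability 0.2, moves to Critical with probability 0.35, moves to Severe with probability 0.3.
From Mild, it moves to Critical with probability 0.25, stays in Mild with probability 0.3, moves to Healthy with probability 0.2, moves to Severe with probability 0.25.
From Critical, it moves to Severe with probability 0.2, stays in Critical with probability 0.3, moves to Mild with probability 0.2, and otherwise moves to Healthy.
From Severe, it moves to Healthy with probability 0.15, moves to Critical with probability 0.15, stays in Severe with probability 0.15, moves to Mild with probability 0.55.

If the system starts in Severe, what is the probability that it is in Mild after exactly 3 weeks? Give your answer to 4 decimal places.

Propagate the distribution vector 3 weeks from Severe.
After 0 weeks: (0.0000, 0.0000, 0.0000, 1.0000)
After 1 week: (0.1500, 0.5500, 0.1500, 0.1500)
After 2 weeks: (0.2075, 0.3000, 0.2575, 0.2350)
After 3 weeks: (0.2140, 0.3019, 0.2601, 0.2240)
P(in Mild after 3 weeks) = 0.3019

0.3019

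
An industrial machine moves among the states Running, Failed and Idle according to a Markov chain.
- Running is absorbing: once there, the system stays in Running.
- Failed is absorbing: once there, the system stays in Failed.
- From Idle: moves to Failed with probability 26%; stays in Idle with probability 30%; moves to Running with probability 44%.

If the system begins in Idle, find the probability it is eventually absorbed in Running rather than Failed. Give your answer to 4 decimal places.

Let h(s) be the probability of absorption at Running starting from transient state s. Then h(Running) = 1 and h(Failed) = 0. By first-step analysis:
h(Idle) = 0.44·1 + 0.26·0 + 0.3·h(Idle)
Solving: h(Idle) = 0.6286.
Starting from Idle, the probability is 0.6286.

0.6286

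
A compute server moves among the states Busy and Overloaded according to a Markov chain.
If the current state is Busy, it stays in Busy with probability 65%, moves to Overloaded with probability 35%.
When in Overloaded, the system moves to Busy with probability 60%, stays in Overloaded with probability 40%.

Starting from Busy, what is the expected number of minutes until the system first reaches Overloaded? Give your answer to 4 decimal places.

Let t(s) be the expected number of minutes to first reach Overloaded from state s, with t(Overloaded) = 0. Conditioning on the first minute:
t(Busy) = 1 + 0.65·t(Busy)
Solving: t(Busy) = 2.8571.
Expected minutes from Busy to Overloaded: 2.8571.

2.8571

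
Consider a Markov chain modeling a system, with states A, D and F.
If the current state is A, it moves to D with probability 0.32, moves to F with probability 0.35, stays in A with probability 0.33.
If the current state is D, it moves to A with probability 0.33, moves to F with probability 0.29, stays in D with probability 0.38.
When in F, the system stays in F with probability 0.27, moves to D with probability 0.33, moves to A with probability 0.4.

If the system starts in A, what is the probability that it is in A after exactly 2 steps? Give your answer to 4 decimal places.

Sum over the intermediate state after 1 step:
P = P(A→A)·P(A→A) + P(A→D)·P(D→A) + P(A→F)·P(F→A)
  = 0.33×0.33 + 0.32×0.33 + 0.35×0.4
  = 0.1089 + 0.1056 + 0.1400 = 0.3545

0.3545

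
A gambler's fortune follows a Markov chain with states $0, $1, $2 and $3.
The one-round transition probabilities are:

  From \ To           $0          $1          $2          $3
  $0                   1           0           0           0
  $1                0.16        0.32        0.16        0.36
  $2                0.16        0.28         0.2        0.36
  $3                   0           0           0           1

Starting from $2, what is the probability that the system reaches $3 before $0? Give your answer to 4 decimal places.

Let h(s) be the probability of absorption at $3 starting from transient state s. Then h($3) = 1 and h($0) = 0. By first-step analysis:
h($1) = 0.16·0 + 0.32·h($1) + 0.16·h($2) + 0.36·1
h($2) = 0.16·0 + 0.28·h($1) + 0.2·h($2) + 0.36·1
Solving: h($1) = 0.6923, h($2) = 0.6923.
Starting from $2, the probability is 0.6923.

0.6923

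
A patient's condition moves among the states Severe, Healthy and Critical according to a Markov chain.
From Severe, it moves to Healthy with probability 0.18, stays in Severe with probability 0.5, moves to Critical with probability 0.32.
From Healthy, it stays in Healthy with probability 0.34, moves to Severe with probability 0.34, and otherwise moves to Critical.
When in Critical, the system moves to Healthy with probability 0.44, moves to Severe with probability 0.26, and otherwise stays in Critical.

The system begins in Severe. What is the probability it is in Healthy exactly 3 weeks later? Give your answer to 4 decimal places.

Propagate the distribution vector 3 weeks from Severe.
After 0 weeks: (1.0000, 0.0000, 0.0000)
After 1 week: (0.5000, 0.1800, 0.3200)
After 2 weeks: (0.3944, 0.2920, 0.3136)
After 3 weeks: (0.3780, 0.3083, 0.3137)
P(in Healthy after 3 weeks) = 0.3083

0.3083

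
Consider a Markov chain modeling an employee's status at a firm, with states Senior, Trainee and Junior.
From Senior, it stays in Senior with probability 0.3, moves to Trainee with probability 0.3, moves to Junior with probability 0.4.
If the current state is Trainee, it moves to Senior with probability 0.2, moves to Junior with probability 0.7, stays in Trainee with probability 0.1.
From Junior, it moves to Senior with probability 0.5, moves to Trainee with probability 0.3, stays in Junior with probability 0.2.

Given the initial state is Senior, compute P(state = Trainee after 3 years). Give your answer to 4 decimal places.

Propagate the distribution vector 3 years from Senior.
After 0 years: (1.0000, 0.0000, 0.0000)
After 1 year: (0.3000, 0.3000, 0.4000)
After 2 years: (0.3500, 0.2400, 0.4100)
After 3 years: (0.3580, 0.2520, 0.3900)
P(in Trainee after 3 years) = 0.2520

0.2520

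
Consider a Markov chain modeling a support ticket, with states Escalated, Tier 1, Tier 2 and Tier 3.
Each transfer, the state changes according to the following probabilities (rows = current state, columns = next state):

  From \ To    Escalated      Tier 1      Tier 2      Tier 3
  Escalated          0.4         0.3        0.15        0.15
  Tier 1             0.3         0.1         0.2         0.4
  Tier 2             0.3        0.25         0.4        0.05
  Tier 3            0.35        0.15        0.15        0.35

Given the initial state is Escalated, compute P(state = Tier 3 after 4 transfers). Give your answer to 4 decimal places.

0.2279

Propagate the distribution vector 4 transfers from Escalated.
After 0 transfers: (1.0000, 0.0000, 0.0000, 0.0000)
After 1 transfer: (0.4000, 0.3000, 0.1500, 0.1500)
After 2 transfers: (0.3475, 0.2100, 0.2025, 0.2400)
After 3 transfers: (0.3468, 0.2119, 0.2111, 0.2303)
After 4 transfers: (0.3462, 0.2125, 0.2134, 0.2279)
P(in Tier 3 after 4 transfers) = 0.2279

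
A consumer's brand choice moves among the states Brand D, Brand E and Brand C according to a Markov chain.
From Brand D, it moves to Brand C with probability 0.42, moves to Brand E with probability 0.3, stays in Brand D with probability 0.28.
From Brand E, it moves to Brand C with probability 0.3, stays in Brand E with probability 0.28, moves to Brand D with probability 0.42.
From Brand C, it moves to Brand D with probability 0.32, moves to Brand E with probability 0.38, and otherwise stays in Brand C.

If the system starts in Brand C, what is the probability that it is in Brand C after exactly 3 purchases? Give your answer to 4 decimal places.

0.3414

Propagate the distribution vector 3 purchases from Brand C.
After 0 purchases: (0.0000, 0.0000, 1.0000)
After 1 purchase: (0.3200, 0.3800, 0.3000)
After 2 purchases: (0.3452, 0.3164, 0.3384)
After 3 purchases: (0.3378, 0.3207, 0.3414)
P(in Brand C after 3 purchases) = 0.3414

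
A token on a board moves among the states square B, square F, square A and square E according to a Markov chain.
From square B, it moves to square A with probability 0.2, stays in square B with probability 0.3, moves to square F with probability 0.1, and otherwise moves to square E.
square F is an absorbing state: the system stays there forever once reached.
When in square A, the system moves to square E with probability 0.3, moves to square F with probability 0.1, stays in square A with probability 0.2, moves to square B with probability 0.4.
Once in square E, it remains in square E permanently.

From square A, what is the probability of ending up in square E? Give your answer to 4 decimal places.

0.7708

Let h(s) be the probability of absorption at square E starting from transient state s. Then h(square E) = 1 and h(square F) = 0. By first-step analysis:
h(square B) = 0.3·h(square B) + 0.1·0 + 0.2·h(square A) + 0.4·1
h(square A) = 0.4·h(square B) + 0.1·0 + 0.2·h(square A) + 0.3·1
Solving: h(square B) = 0.7917, h(square A) = 0.7708.
Starting from square A, the probability is 0.7708.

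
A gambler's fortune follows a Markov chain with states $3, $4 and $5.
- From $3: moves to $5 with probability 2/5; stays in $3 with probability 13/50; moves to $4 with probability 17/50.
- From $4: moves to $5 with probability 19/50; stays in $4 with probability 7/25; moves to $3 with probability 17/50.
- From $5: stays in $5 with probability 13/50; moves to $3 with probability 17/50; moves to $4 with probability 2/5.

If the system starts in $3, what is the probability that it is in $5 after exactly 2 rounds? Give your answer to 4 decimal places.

0.3372

Sum over the intermediate state after 1 round:
P = P($3→$3)·P($3→$5) + P($3→$4)·P($4→$5) + P($3→$5)·P($5→$5)
  = 0.26×0.4 + 0.34×0.38 + 0.4×0.26
  = 0.1040 + 0.1292 + 0.1040 = 0.3372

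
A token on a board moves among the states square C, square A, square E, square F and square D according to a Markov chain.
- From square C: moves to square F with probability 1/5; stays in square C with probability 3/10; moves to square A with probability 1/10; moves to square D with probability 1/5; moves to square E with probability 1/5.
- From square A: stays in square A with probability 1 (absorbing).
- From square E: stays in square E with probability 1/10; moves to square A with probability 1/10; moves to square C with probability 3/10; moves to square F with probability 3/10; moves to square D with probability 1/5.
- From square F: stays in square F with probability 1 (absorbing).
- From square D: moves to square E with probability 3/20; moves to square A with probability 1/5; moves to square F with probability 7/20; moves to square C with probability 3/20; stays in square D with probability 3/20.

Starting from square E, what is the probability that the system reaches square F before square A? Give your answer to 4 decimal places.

0.7034

Let h(s) be the probability of absorption at square F starting from transient state s. Then h(square F) = 1 and h(square A) = 0. By first-step analysis:
h(square C) = 0.3·h(square C) + 0.1·0 + 0.2·h(square E) + 0.2·1 + 0.2·h(square D)
h(square E) = 0.3·h(square C) + 0.1·0 + 0.1·h(square E) + 0.3·1 + 0.2·h(square D)
h(square D) = 0.15·h(square C) + 0.2·0 + 0.15·h(square E) + 0.35·1 + 0.15·h(square D)
Solving: h(square C) = 0.6738, h(square E) = 0.7034, h(square D) = 0.6548.
Starting from square E, the probability is 0.7034.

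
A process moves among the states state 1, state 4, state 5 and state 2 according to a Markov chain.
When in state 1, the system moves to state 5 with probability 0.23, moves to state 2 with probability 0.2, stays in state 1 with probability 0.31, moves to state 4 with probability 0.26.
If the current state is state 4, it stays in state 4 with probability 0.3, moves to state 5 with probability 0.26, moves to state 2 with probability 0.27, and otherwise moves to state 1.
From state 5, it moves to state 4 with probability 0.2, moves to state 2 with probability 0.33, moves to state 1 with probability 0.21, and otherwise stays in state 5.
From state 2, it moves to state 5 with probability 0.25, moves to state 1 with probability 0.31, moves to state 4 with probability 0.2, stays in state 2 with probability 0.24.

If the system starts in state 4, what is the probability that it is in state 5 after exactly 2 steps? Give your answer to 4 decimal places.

Propagate the distribution vector 2 steps from state 4.
After 0 steps: (0.0000, 1.0000, 0.0000, 0.0000)
After 1 step: (0.1700, 0.3000, 0.2600, 0.2700)
After 2 steps: (0.2420, 0.2402, 0.2522, 0.2656)
P(in state 5 after 2 steps) = 0.2522

0.2522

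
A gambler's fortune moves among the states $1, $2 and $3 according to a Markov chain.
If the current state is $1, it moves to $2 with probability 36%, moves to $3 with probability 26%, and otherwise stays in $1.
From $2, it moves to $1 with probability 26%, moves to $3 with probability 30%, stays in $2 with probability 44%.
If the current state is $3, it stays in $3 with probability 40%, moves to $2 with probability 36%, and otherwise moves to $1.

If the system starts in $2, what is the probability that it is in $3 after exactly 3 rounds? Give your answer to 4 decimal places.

Propagate the distribution vector 3 rounds from $2.
After 0 rounds: (0.0000, 1.0000, 0.0000)
After 1 round: (0.2600, 0.4400, 0.3000)
After 2 rounds: (0.2852, 0.3952, 0.3196)
After 3 rounds: (0.2878, 0.3916, 0.3206)
P(in $3 after 3 rounds) = 0.3206

0.3206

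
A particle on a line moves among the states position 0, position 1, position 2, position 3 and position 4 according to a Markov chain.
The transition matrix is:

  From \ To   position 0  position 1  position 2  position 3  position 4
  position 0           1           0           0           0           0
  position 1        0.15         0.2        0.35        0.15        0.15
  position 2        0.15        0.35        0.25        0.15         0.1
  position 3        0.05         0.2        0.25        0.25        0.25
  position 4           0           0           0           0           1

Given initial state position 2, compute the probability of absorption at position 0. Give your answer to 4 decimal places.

0.4894

Let h(s) be the probability of absorption at position 0 starting from transient state s. Then h(position 0) = 1 and h(position 4) = 0. By first-step analysis:
h(position 1) = 0.15·1 + 0.2·h(position 1) + 0.35·h(position 2) + 0.15·h(position 3) + 0.15·0
h(position 2) = 0.15·1 + 0.35·h(position 1) + 0.25·h(position 2) + 0.15·h(position 3) + 0.1·0
h(position 3) = 0.05·1 + 0.2·h(position 1) + 0.25·h(position 2) + 0.25·h(position 3) + 0.25·0
Solving: h(position 1) = 0.4681, h(position 2) = 0.4894, h(position 3) = 0.3546.
Starting from position 2, the probability is 0.4894.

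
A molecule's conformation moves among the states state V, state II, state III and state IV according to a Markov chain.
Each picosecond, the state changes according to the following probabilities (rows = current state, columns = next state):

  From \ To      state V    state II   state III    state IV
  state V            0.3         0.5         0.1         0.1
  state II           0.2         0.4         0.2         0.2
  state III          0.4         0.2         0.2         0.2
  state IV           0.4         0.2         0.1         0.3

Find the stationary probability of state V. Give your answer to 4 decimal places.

Let the stationary distribution be π with π = πP and π_1 + π_2 + π_3 + π_4 = 1.
π_1 = 0.3·π_1 + 0.2·π_2 + 0.4·π_3 + 0.4·π_4
π_2 = 0.5·π_1 + 0.4·π_2 + 0.2·π_3 + 0.2·π_4
π_3 = 0.1·π_1 + 0.2·π_2 + 0.2·π_3 + 0.1·π_4
Solving with the normalization constraint gives π = (0.2979, 0.3617, 0.1513, 0.1891).
So the stationary probability of state V is 0.2979.

0.2979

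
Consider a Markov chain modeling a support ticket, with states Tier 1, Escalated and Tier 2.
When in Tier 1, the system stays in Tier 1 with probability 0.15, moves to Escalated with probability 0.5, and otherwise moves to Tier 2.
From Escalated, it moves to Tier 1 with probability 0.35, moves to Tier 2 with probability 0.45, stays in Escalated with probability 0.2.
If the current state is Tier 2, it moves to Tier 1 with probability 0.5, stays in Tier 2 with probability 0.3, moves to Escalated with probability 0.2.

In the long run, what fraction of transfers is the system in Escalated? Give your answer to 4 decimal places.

0.3011

Let the stationary distribution be π with π = πP and π_1 + π_2 + π_3 = 1.
π_1 = 0.15·π_1 + 0.35·π_2 + 0.5·π_3
π_2 = 0.5·π_1 + 0.2·π_2 + 0.2·π_3
Solving with the normalization constraint gives π = (0.3369, 0.3011, 0.3620).
So the stationary probability of Escalated is 0.3011.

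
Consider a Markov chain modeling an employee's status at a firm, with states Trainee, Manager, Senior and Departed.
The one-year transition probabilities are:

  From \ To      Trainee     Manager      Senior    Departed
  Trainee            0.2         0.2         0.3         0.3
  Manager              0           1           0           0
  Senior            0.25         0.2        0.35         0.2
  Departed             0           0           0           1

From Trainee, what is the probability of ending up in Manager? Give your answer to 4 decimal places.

0.4270

Let h(s) be the probability of absorption at Manager starting from transient state s. Then h(Manager) = 1 and h(Departed) = 0. By first-step analysis:
h(Trainee) = 0.2·h(Trainee) + 0.2·1 + 0.3·h(Senior) + 0.3·0
h(Senior) = 0.25·h(Trainee) + 0.2·1 + 0.35·h(Senior) + 0.2·0
Solving: h(Trainee) = 0.4270, h(Senior) = 0.4719.
Starting from Trainee, the probability is 0.4270.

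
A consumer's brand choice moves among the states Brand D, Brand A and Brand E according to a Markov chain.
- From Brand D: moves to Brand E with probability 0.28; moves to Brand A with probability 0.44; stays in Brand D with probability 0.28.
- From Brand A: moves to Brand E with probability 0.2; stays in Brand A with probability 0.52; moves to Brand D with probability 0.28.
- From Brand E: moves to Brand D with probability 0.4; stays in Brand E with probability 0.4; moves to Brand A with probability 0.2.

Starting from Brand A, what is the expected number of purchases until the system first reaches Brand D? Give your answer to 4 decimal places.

Let t(s) be the expected number of purchases to first reach Brand D from state s, with t(Brand D) = 0. Conditioning on the first purchase:
t(Brand A) = 1 + 0.52·t(Brand A) + 0.2·t(Brand E)
t(Brand E) = 1 + 0.2·t(Brand A) + 0.4·t(Brand E)
Solving: t(Brand A) = 3.2258, t(Brand E) = 2.7419.
Expected purchases from Brand A to Brand D: 3.2258.

3.2258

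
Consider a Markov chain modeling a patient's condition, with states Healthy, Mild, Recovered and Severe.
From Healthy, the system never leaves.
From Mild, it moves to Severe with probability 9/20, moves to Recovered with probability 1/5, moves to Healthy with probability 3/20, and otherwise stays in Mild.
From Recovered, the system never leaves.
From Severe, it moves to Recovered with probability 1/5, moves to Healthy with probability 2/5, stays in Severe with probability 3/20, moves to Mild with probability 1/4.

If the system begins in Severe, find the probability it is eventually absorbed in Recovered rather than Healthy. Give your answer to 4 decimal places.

Let h(s) be the probability of absorption at Recovered starting from transient state s. Then h(Recovered) = 1 and h(Healthy) = 0. By first-step analysis:
h(Mild) = 0.15·0 + 0.2·h(Mild) + 0.2·1 + 0.45·h(Severe)
h(Severe) = 0.4·0 + 0.25·h(Mild) + 0.2·1 + 0.15·h(Severe)
Solving: h(Mild) = 0.4581, h(Severe) = 0.3700.
Starting from Severe, the probability is 0.3700.

0.3700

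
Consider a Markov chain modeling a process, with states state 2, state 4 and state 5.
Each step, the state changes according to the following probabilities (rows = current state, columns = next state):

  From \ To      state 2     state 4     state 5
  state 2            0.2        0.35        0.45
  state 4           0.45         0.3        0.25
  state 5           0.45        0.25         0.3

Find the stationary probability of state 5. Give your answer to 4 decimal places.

Let the stationary distribution be π with π = πP and π_1 + π_2 + π_3 = 1.
π_1 = 0.2·π_1 + 0.45·π_2 + 0.45·π_3
π_2 = 0.35·π_1 + 0.3·π_2 + 0.25·π_3
Solving with the normalization constraint gives π = (0.3600, 0.3011, 0.3389).
So the stationary probability of state 5 is 0.3389.

0.3389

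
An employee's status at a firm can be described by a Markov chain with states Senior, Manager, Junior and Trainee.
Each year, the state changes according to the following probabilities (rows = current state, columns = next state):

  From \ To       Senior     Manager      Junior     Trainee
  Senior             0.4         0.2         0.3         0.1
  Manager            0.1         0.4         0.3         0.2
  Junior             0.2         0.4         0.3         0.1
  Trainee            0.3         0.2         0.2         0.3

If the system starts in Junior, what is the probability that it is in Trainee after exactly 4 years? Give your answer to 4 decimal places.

Propagate the distribution vector 4 years from Junior.
After 0 years: (0.0000, 0.0000, 1.0000, 0.0000)
After 1 year: (0.2000, 0.4000, 0.3000, 0.1000)
After 2 years: (0.2100, 0.3400, 0.2900, 0.1600)
After 3 years: (0.2240, 0.3260, 0.2840, 0.1660)
After 4 years: (0.2288, 0.3220, 0.2834, 0.1658)
P(in Trainee after 4 years) = 0.1658

0.1658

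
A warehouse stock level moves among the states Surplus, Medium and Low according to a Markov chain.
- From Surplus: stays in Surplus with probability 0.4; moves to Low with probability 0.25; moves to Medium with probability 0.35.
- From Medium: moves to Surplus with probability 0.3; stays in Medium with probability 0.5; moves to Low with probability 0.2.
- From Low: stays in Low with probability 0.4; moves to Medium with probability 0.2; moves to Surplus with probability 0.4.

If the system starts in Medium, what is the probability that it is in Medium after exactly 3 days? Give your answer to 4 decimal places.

0.3710

Propagate the distribution vector 3 days from Medium.
After 0 days: (0.0000, 1.0000, 0.0000)
After 1 day: (0.3000, 0.5000, 0.2000)
After 2 days: (0.3500, 0.3950, 0.2550)
After 3 days: (0.3605, 0.3710, 0.2685)
P(in Medium after 3 days) = 0.3710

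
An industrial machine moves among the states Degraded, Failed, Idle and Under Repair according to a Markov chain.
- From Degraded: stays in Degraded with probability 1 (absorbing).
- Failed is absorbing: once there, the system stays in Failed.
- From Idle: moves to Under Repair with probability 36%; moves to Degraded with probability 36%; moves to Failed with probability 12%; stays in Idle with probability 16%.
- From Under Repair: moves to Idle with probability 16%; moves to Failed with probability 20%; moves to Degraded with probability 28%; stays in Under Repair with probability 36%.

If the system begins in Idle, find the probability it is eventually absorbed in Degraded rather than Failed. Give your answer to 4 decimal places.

0.6900

Let h(s) be the probability of absorption at Degraded starting from transient state s. Then h(Degraded) = 1 and h(Failed) = 0. By first-step analysis:
h(Idle) = 0.36·1 + 0.12·0 + 0.16·h(Idle) + 0.36·h(Under Repair)
h(Under Repair) = 0.28·1 + 0.2·0 + 0.16·h(Idle) + 0.36·h(Under Repair)
Solving: h(Idle) = 0.6900, h(Under Repair) = 0.6100.
Starting from Idle, the probability is 0.6900.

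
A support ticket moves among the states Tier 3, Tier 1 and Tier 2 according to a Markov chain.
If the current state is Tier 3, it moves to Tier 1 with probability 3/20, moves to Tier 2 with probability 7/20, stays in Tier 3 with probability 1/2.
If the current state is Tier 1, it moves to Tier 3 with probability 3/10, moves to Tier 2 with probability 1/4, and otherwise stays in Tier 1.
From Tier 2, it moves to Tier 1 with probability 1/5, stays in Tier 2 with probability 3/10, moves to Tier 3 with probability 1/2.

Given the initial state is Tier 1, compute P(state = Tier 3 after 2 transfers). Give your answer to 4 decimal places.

0.4100

Sum over the intermediate state after 1 transfer:
P = P(Tier 1→Tier 3)·P(Tier 3→Tier 3) + P(Tier 1→Tier 1)·P(Tier 1→Tier 3) + P(Tier 1→Tier 2)·P(Tier 2→Tier 3)
  = 0.3×0.5 + 0.45×0.3 + 0.25×0.5
  = 0.1500 + 0.1350 + 0.1250 = 0.4100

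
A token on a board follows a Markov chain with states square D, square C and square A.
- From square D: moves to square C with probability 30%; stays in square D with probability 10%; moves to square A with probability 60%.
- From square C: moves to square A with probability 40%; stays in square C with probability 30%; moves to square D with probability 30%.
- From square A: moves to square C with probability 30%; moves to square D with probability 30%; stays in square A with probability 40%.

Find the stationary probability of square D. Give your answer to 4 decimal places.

Let the stationary distribution be π with π = πP and π_1 + π_2 + π_3 = 1.
π_1 = 0.1·π_1 + 0.3·π_2 + 0.3·π_3
π_2 = 0.3·π_1 + 0.3·π_2 + 0.3·π_3
Solving with the normalization constraint gives π = (0.2500, 0.3000, 0.4500).
So the stationary probability of square D is 0.2500.

0.2500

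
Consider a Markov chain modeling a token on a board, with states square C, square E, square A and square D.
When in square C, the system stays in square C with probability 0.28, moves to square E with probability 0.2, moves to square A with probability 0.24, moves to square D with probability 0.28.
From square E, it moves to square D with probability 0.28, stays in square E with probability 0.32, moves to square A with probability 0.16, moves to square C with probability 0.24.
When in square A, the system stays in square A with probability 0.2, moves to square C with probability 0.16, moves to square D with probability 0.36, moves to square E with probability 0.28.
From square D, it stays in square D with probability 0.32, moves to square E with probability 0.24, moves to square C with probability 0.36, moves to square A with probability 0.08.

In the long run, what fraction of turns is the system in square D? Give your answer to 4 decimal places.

0.3053

Let the stationary distribution be π with π = πP and π_1 + π_2 + π_3 + π_4 = 1.
π_1 = 0.28·π_1 + 0.24·π_2 + 0.16·π_3 + 0.36·π_4
π_2 = 0.2·π_1 + 0.32·π_2 + 0.28·π_3 + 0.24·π_4
π_3 = 0.24·π_1 + 0.16·π_2 + 0.2·π_3 + 0.08·π_4
Solving with the normalization constraint gives π = (0.2745, 0.2561, 0.1641, 0.3053).
So the stationary probability of square D is 0.3053.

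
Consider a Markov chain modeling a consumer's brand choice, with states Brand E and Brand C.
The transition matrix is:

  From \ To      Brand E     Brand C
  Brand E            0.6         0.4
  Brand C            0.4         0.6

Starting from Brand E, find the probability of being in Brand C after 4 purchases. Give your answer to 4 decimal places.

0.4992

Propagate the distribution vector 4 purchases from Brand E.
After 0 purchases: (1.0000, 0.0000)
After 1 purchase: (0.6000, 0.4000)
After 2 purchases: (0.5200, 0.4800)
After 3 purchases: (0.5040, 0.4960)
After 4 purchases: (0.5008, 0.4992)
P(in Brand C after 4 purchases) = 0.4992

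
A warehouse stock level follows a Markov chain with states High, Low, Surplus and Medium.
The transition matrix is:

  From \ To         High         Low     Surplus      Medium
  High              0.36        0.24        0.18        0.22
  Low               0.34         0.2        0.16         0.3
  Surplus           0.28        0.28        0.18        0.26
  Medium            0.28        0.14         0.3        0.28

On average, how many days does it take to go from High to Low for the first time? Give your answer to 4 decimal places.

Let t(s) be the expected number of days to first reach Low from state s, with t(Low) = 0. Conditioning on the first day:
t(High) = 1 + 0.36·t(High) + 0.18·t(Surplus) + 0.22·t(Medium)
t(Surplus) = 1 + 0.28·t(High) + 0.18·t(Surplus) + 0.26·t(Medium)
t(Medium) = 1 + 0.28·t(High) + 0.3·t(Surplus) + 0.28·t(Medium)
Solving: t(High) = 4.4629, t(Surplus) = 4.3025, t(Medium) = 4.9172.
Expected days from High to Low: 4.4629.

4.4629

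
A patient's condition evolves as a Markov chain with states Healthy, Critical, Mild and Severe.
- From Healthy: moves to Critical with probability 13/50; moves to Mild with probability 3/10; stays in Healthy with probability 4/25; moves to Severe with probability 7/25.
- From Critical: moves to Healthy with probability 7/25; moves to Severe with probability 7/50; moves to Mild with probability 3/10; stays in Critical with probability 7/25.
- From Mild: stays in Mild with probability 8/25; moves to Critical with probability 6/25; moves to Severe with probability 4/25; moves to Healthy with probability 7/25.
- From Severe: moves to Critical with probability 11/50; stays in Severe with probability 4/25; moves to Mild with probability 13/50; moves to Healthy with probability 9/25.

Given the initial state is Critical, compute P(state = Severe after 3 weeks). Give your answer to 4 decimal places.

0.1858

Propagate the distribution vector 3 weeks from Critical.
After 0 weeks: (0.0000, 1.0000, 0.0000, 0.0000)
After 1 week: (0.2800, 0.2800, 0.3000, 0.1400)
After 2 weeks: (0.2576, 0.2540, 0.3004, 0.1880)
After 3 weeks: (0.2641, 0.2516, 0.2985, 0.1858)
P(in Severe after 3 weeks) = 0.1858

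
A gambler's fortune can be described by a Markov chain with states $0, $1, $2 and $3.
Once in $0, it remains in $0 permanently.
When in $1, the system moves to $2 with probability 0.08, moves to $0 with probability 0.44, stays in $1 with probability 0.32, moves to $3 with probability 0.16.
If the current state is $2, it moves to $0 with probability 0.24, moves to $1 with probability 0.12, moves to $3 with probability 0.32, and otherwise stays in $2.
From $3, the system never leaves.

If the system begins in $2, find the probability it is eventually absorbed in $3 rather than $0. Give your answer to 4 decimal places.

Let h(s) be the probability of absorption at $3 starting from transient state s. Then h($3) = 1 and h($0) = 0. By first-step analysis:
h($1) = 0.44·0 + 0.32·h($1) + 0.08·h($2) + 0.16·1
h($2) = 0.24·0 + 0.12·h($1) + 0.32·h($2) + 0.32·1
Solving: h($1) = 0.2968, h($2) = 0.5230.
Starting from $2, the probability is 0.5230.

0.5230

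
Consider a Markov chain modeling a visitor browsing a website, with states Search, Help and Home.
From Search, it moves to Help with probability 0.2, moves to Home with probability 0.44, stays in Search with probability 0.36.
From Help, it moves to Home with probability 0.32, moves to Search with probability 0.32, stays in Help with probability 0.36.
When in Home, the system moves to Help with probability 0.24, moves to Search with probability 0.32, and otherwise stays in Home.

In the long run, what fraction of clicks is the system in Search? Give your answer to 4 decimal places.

0.3333

Let the stationary distribution be π with π = πP and π_1 + π_2 + π_3 = 1.
π_1 = 0.36·π_1 + 0.32·π_2 + 0.32·π_3
π_2 = 0.2·π_1 + 0.36·π_2 + 0.24·π_3
Solving with the normalization constraint gives π = (0.3333, 0.2576, 0.4091).
So the stationary probability of Search is 0.3333.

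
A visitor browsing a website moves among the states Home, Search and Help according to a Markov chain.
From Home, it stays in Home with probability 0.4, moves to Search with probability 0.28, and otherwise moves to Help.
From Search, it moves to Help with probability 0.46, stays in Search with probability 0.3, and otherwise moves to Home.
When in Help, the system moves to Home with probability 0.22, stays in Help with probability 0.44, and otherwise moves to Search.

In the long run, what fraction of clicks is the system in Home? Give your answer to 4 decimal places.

0.2759

Let the stationary distribution be π with π = πP and π_1 + π_2 + π_3 = 1.
π_1 = 0.4·π_1 + 0.24·π_2 + 0.22·π_3
π_2 = 0.28·π_1 + 0.3·π_2 + 0.34·π_3
Solving with the normalization constraint gives π = (0.2759, 0.3110, 0.4131).
So the stationary probability of Home is 0.2759.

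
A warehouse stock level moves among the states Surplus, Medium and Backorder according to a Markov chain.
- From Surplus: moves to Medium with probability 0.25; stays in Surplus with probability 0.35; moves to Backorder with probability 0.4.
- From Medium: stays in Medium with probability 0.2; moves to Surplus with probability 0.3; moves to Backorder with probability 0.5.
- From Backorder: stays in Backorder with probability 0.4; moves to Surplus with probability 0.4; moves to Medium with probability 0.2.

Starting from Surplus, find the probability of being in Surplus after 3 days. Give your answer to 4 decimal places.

Propagate the distribution vector 3 days from Surplus.
After 0 days: (1.0000, 0.0000, 0.0000)
After 1 day: (0.3500, 0.2500, 0.4000)
After 2 days: (0.3575, 0.2175, 0.4250)
After 3 days: (0.3604, 0.2179, 0.4218)
P(in Surplus after 3 days) = 0.3604

0.3604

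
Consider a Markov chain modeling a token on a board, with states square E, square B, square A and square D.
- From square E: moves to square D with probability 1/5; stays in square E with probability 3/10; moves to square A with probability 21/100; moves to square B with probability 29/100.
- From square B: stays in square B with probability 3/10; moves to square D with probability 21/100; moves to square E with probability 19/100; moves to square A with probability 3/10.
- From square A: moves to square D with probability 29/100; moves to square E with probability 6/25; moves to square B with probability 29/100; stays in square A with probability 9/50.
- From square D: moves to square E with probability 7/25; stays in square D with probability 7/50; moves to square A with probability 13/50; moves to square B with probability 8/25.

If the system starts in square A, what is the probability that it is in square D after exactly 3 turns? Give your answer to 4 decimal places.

0.2130

Propagate the distribution vector 3 turns from square A.
After 0 turns: (0.0000, 0.0000, 1.0000, 0.0000)
After 1 turn: (0.2400, 0.2900, 0.1800, 0.2900)
After 2 turns: (0.2515, 0.3016, 0.2452, 0.2017)
After 3 turns: (0.2481, 0.2991, 0.2399, 0.2130)
P(in square D after 3 turns) = 0.2130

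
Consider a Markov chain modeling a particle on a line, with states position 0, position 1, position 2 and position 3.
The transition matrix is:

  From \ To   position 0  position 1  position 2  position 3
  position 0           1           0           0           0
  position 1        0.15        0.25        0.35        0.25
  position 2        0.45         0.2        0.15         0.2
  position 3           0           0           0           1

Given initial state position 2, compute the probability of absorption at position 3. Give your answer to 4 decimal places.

0.3524

Let h(s) be the probability of absorption at position 3 starting from transient state s. Then h(position 3) = 1 and h(position 0) = 0. By first-step analysis:
h(position 1) = 0.15·0 + 0.25·h(position 1) + 0.35·h(position 2) + 0.25·1
h(position 2) = 0.45·0 + 0.2·h(position 1) + 0.15·h(position 2) + 0.2·1
Solving: h(position 1) = 0.4978, h(position 2) = 0.3524.
Starting from position 2, the probability is 0.3524.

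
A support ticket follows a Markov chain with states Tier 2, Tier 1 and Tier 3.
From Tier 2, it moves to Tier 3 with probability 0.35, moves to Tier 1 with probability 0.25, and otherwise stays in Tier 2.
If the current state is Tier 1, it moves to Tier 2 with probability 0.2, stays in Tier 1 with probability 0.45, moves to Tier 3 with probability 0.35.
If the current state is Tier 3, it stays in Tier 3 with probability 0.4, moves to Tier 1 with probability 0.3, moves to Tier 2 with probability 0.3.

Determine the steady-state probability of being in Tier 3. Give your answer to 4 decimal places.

Let the stationary distribution be π with π = πP and π_1 + π_2 + π_3 = 1.
π_1 = 0.4·π_1 + 0.2·π_2 + 0.3·π_3
π_2 = 0.25·π_1 + 0.45·π_2 + 0.3·π_3
Solving with the normalization constraint gives π = (0.2961, 0.3355, 0.3684).
So the stationary probability of Tier 3 is 0.3684.

0.3684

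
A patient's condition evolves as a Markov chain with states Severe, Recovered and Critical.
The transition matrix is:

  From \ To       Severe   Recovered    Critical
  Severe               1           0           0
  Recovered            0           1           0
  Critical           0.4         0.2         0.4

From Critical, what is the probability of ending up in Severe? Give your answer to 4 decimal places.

Let h(s) be the probability of absorption at Severe starting from transient state s. Then h(Severe) = 1 and h(Recovered) = 0. By first-step analysis:
h(Critical) = 0.4·1 + 0.2·0 + 0.4·h(Critical)
Solving: h(Critical) = 0.6667.
Starting from Critical, the probability is 0.6667.

0.6667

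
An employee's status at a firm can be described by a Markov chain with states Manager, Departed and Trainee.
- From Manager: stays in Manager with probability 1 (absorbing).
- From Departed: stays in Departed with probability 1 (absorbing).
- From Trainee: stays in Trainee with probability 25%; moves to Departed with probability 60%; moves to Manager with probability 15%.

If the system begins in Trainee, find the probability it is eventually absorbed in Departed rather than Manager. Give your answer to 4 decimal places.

0.8000

Let h(s) be the probability of absorption at Departed starting from transient state s. Then h(Departed) = 1 and h(Manager) = 0. By first-step analysis:
h(Trainee) = 0.15·0 + 0.6·1 + 0.25·h(Trainee)
Solving: h(Trainee) = 0.8000.
Starting from Trainee, the probability is 0.8000.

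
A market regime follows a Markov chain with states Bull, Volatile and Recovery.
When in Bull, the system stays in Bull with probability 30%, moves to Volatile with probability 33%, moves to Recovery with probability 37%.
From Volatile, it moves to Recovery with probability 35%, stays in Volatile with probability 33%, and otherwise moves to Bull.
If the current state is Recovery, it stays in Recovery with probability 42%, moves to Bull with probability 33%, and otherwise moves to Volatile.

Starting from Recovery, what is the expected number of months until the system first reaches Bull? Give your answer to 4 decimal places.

Let t(s) be the expected number of months to first reach Bull from state s, with t(Bull) = 0. Conditioning on the first month:
t(Volatile) = 1 + 0.33·t(Volatile) + 0.35·t(Recovery)
t(Recovery) = 1 + 0.25·t(Volatile) + 0.42·t(Recovery)
Solving: t(Volatile) = 3.0887, t(Recovery) = 3.0555.
Expected months from Recovery to Bull: 3.0555.

3.0555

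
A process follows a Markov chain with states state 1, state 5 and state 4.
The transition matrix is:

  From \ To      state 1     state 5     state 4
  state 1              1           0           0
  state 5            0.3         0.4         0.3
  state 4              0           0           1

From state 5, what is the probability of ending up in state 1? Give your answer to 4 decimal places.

0.5000

Let h(s) be the probability of absorption at state 1 starting from transient state s. Then h(state 1) = 1 and h(state 4) = 0. By first-step analysis:
h(state 5) = 0.3·1 + 0.4·h(state 5) + 0.3·0
Solving: h(state 5) = 0.5000.
Starting from state 5, the probability is 0.5000.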